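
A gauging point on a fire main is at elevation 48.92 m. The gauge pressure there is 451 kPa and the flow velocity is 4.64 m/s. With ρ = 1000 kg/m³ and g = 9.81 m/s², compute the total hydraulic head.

h ≈ 95.99 m

Pressure head ψ = P/(ρg) = 451×1000 / (1000 × 9.81) = 45.97 m.
Velocity head = v²/(2g) = 4.64² / (2 × 9.81) = 1.097 m.
h = z + ψ + v²/(2g) = 48.92 + 45.97 + 1.097 = 95.99 m.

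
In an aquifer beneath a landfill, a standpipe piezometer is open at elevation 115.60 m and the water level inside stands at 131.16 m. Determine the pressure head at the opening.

Total head h = 131.16 m (the water-surface elevation in the piezometer).
Pressure head ψ = h − z = 131.16 − 115.60 = 15.56 m.

ψ ≈ 15.56 m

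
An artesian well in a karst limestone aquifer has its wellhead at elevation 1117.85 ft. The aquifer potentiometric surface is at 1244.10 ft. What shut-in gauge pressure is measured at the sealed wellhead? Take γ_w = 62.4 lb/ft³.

Head above the cap: Δh = 1244.10 − 1117.85 = 126.25 ft.
P = γΔh/144 = 62.4 × 126.25 / 144 = 54.7 psi.

P ≈ 54.7 psi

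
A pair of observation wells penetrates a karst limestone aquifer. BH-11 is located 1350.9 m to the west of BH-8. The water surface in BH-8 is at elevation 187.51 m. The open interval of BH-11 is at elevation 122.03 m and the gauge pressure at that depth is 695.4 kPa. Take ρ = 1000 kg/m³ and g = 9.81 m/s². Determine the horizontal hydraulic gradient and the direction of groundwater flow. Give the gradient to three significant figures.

Total head at BH-8: h = 187.51 m (water level in the piezometer is the total head).
Pressure head at BH-11: ψ = P/(ρg) = 695.4×1000 / (1000 × 9.81) = 70.89 m.
Total head at BH-11: h = z + ψ = 122.03 + 70.89 = 192.92 m.
Head difference: h(BH-8) − h(BH-11) = 187.51 − 192.92 = -5.41 m.
Hydraulic gradient: i = |Δh| / L = 5.41 / 1350.9 = 0.00400.
Flow is from higher to lower head: from BH-11 toward BH-8, i.e. toward the east.

i ≈ 0.00400; groundwater flows toward the east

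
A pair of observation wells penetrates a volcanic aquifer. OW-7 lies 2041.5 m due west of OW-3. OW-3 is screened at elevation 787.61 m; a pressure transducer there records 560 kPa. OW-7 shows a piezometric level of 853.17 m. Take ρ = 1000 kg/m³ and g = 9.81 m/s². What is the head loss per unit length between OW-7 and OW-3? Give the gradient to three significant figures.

i ≈ 0.00415 m/m

Pressure head at OW-3: ψ = P/(ρg) = 560×1000 / (1000 × 9.81) = 57.08 m.
Total head at OW-3: h = z + ψ = 787.61 + 57.08 = 844.69 m.
Total head at OW-7: h = 853.17 m (water level in the piezometer is the total head).
Head difference: h(OW-3) − h(OW-7) = 844.69 − 853.17 = -8.48 m.
Hydraulic gradient: i = |Δh| / L = 8.48 / 2041.5 = 0.00415.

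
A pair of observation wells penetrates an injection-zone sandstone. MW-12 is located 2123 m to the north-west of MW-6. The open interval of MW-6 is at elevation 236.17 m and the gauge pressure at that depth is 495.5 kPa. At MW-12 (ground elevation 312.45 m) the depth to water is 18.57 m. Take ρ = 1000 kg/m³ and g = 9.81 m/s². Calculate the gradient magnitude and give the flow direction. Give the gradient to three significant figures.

i ≈ 0.00339; groundwater flows toward the south-east

Pressure head at MW-6: ψ = P/(ρg) = 495.5×1000 / (1000 × 9.81) = 50.51 m.
Total head at MW-6: h = z + ψ = 236.17 + 50.51 = 286.68 m.
Total head at MW-12: h = 312.45 − 18.57 = 293.88 m.
Head difference: h(MW-6) − h(MW-12) = 286.68 − 293.88 = -7.20 m.
Hydraulic gradient: i = |Δh| / L = 7.20 / 2123 = 0.00339.
Flow is from higher to lower head: from MW-12 toward MW-6, i.e. toward the south-east.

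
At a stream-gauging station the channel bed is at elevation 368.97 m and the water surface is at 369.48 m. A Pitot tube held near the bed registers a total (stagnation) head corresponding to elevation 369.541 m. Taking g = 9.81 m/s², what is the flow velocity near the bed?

v ≈ 1.09 m/s

Near the bed, under hydrostatic conditions, the piezometric head (z + ψ) equals the free-surface elevation, 369.48 m.
Velocity head = total − piezometric = 369.541 − 369.48 = 0.061 m.
v = √(2g·h_v) = √(2 × 9.81 × 0.061) = 1.09 m/s.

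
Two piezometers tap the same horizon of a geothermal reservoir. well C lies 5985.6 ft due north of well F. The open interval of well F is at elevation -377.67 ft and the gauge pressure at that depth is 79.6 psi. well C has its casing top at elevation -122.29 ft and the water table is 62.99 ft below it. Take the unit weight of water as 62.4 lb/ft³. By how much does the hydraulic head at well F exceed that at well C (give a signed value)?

Pressure head at well F: ψ = 144·P/γ = 144 × 79.6 / 62.4 = 183.69 ft.
Total head at well F: h = z + ψ = -377.67 + 183.69 = -193.98 ft.
Total head at well C: h = -122.29 − 62.99 = -185.28 ft.
Head difference: h(well F) − h(well C) = -193.98 − (-185.28) = -8.70 ft.

Δh ≈ -8.70 ft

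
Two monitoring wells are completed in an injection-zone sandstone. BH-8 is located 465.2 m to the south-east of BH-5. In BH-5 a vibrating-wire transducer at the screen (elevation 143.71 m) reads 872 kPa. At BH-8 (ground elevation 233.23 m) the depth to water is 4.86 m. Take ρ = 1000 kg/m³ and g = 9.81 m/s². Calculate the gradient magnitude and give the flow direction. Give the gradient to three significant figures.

i ≈ 0.00909; groundwater flows toward the south-east

Pressure head at BH-5: ψ = P/(ρg) = 872×1000 / (1000 × 9.81) = 88.89 m.
Total head at BH-5: h = z + ψ = 143.71 + 88.89 = 232.60 m.
Total head at BH-8: h = 233.23 − 4.86 = 228.37 m.
Head difference: h(BH-5) − h(BH-8) = 232.60 − 228.37 = 4.23 m.
Hydraulic gradient: i = |Δh| / L = 4.23 / 465.2 = 0.00909.
Flow is from higher to lower head: from BH-5 toward BH-8, i.e. toward the south-east.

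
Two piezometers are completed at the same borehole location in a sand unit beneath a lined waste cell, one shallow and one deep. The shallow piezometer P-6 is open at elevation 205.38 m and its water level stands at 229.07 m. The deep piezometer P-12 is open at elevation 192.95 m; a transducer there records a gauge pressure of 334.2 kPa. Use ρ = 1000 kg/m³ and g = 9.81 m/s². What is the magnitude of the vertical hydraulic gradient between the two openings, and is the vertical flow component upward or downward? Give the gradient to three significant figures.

Total head at P-6: h = 229.07 m (water level in the standpipe).
Pressure head at P-12: ψ = P/(ρg) = 334.2×1000 / (1000 × 9.81) = 34.07 m.
Total head at P-12: h = z + ψ = 192.95 + 34.07 = 227.02 m.
Δh = h(P-6) − h(P-12) = 229.07 − 227.02 = 2.05 m.
Vertical separation Δz = 205.38 − 192.95 = 12.43 m.
|i_v| = |Δh| / Δz = 2.05 / 12.43 = 0.165.
Head is higher in the shallow piezometer, so vertical flow is downward (recharge condition).

|i_v| ≈ 0.165; vertical flow is downward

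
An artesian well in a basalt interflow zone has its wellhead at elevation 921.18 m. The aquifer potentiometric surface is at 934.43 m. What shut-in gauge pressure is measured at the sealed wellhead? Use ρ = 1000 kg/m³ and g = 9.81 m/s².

Head above the cap: Δh = 934.43 − 921.18 = 13.25 m.
P = ρgΔh = 1000 × 9.81 × 13.25 = 129982 Pa ≈ 130 kPa.

P ≈ 130 kPa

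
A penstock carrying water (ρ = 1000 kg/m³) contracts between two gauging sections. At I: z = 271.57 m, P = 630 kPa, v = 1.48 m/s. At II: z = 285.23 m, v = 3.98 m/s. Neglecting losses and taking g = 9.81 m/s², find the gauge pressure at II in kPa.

P₂ ≈ 489 kPa

Pressure head at I: ψ₁ = P₁/(ρg) = 630×1000 / (1000 × 9.81) = 64.22 m.
Velocity heads: v₁²/2g = 1.48²/19.62 = 0.112 m; v₂²/2g = 3.98²/19.62 = 0.807 m.
Total head H = z₁ + ψ₁ + v₁²/2g = 271.57 + 64.22 + 0.112 = 335.90 m.
ψ₂ = H − z₂ − v₂²/2g = 335.90 − 285.23 − 0.807 = 49.86 m.
P₂ = ρgψ₂ = 1000 × 9.81 × 49.86 ≈ 489 kPa.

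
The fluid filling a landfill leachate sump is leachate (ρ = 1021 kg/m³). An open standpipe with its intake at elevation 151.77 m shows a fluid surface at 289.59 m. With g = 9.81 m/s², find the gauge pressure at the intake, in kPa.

Pressure head ψ = h − z = 289.59 − 151.77 = 137.82 m.
P = ρgψ = 1021 × 9.81 × 137.82 = 1380406 Pa ≈ 1380 kPa.

P ≈ 1380 kPa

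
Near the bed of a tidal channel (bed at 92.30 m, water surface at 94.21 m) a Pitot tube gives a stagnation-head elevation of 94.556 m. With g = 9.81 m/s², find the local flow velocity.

v ≈ 2.61 m/s

Near the bed, under hydrostatic conditions, the piezometric head (z + ψ) equals the free-surface elevation, 94.21 m.
Velocity head = total − piezometric = 94.556 − 94.21 = 0.346 m.
v = √(2g·h_v) = √(2 × 9.81 × 0.346) = 2.61 m/s.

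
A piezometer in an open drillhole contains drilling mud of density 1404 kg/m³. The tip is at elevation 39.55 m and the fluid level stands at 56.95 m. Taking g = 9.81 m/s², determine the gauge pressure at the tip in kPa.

P ≈ 240 kPa

Pressure head ψ = h − z = 56.95 − 39.55 = 17.40 m.
P = ρgψ = 1404 × 9.81 × 17.40 = 239654 Pa ≈ 240 kPa.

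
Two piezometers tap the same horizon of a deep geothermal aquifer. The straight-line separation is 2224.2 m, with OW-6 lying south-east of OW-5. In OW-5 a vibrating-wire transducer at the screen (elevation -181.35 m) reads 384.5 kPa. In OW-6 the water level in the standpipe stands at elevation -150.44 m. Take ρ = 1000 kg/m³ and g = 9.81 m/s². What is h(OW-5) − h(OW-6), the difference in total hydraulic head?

Pressure head at OW-5: ψ = P/(ρg) = 384.5×1000 / (1000 × 9.81) = 39.19 m.
Total head at OW-5: h = z + ψ = -181.35 + 39.19 = -142.16 m.
Total head at OW-6: h = -150.44 m (water level in the piezometer is the total head).
Head difference: h(OW-5) − h(OW-6) = -142.16 − (-150.44) = 8.28 m.

Δh ≈ 8.28 m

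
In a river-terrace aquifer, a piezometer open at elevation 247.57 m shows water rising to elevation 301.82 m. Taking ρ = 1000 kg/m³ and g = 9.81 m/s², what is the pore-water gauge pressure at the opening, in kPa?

P ≈ 532 kPa

Pressure head ψ = h − z = 301.82 − 247.57 = 54.25 m.
P = ρgψ = 1000 × 9.81 × 54.25 = 532192 Pa ≈ 532 kPa.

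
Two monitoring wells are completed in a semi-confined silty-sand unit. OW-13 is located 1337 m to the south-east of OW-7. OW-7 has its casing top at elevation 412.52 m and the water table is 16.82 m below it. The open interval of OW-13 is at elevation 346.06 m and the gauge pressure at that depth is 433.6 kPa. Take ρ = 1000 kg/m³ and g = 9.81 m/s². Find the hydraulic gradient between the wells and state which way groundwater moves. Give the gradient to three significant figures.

i ≈ 0.00407; groundwater flows toward the south-east

Total head at OW-7: h = 412.52 − 16.82 = 395.70 m.
Pressure head at OW-13: ψ = P/(ρg) = 433.6×1000 / (1000 × 9.81) = 44.20 m.
Total head at OW-13: h = z + ψ = 346.06 + 44.20 = 390.26 m.
Head difference: h(OW-7) − h(OW-13) = 395.70 − 390.26 = 5.44 m.
Hydraulic gradient: i = |Δh| / L = 5.44 / 1337 = 0.00407.
Flow is from higher to lower head: from OW-7 toward OW-13, i.e. toward the south-east.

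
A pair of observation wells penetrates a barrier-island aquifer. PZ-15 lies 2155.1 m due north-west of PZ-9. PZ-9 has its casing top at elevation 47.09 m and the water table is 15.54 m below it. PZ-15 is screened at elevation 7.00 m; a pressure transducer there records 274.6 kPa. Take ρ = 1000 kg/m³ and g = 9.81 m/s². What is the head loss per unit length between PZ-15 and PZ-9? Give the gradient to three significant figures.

Total head at PZ-9: h = 47.09 − 15.54 = 31.55 m.
Pressure head at PZ-15: ψ = P/(ρg) = 274.6×1000 / (1000 × 9.81) = 27.99 m.
Total head at PZ-15: h = z + ψ = 7.00 + 27.99 = 34.99 m.
Head difference: h(PZ-9) − h(PZ-15) = 31.55 − 34.99 = -3.44 m.
Hydraulic gradient: i = |Δh| / L = 3.44 / 2155.1 = 0.00160.

i ≈ 0.00160 m/m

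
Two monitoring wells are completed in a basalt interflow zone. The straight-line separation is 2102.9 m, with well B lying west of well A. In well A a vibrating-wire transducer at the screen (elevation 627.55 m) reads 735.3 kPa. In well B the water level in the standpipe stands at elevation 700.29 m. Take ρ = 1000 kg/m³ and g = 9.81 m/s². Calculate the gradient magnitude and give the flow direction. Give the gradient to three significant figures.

i ≈ 0.00105; groundwater flows toward the west

Pressure head at well A: ψ = P/(ρg) = 735.3×1000 / (1000 × 9.81) = 74.95 m.
Total head at well A: h = z + ψ = 627.55 + 74.95 = 702.50 m.
Total head at well B: h = 700.29 m (water level in the piezometer is the total head).
Head difference: h(well A) − h(well B) = 702.50 − 700.29 = 2.21 m.
Hydraulic gradient: i = |Δh| / L = 2.21 / 2102.9 = 0.00105.
Flow is from higher to lower head: from well A toward well B, i.e. toward the west.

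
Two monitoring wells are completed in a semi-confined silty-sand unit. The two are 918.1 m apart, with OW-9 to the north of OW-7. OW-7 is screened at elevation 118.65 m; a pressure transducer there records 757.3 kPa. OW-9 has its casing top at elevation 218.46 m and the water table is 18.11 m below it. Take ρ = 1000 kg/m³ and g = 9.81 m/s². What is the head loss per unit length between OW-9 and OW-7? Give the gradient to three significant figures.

i ≈ 0.00490 m/m

Pressure head at OW-7: ψ = P/(ρg) = 757.3×1000 / (1000 × 9.81) = 77.20 m.
Total head at OW-7: h = z + ψ = 118.65 + 77.20 = 195.85 m.
Total head at OW-9: h = 218.46 − 18.11 = 200.35 m.
Head difference: h(OW-7) − h(OW-9) = 195.85 − 200.35 = -4.50 m.
Hydraulic gradient: i = |Δh| / L = 4.50 / 918.1 = 0.00490.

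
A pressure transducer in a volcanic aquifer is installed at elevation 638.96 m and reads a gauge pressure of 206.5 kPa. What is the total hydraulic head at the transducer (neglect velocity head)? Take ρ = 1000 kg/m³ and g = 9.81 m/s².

h ≈ 660.01 m

ψ = P/(ρg) = 206.5×1000 / (1000 × 9.81) = 21.05 m.
h = z + ψ = 638.96 + 21.05 = 660.01 m.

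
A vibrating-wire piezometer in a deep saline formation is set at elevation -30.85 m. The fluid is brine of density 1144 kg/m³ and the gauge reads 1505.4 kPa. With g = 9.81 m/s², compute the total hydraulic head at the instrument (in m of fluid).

ψ = P/(ρg) = 1505.4×1000 / (1144 × 9.81) = 134.14 m.
h = z + ψ = -30.85 + 134.14 = 103.29 m.

h ≈ 103.29 m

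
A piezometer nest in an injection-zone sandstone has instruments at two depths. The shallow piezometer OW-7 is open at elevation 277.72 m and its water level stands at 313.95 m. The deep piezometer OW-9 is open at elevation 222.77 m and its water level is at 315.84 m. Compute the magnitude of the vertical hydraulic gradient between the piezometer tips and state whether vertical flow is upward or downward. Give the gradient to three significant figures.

Total head at OW-7: h = 313.95 m (water level in the standpipe).
Total head at OW-9: h = 315.84 m.
Δh = h(OW-7) − h(OW-9) = 313.95 − 315.84 = -1.89 m.
Vertical separation Δz = 277.72 − 222.77 = 54.95 m.
|i_v| = |Δh| / Δz = 1.89 / 54.95 = 0.0344.
Head is higher in the deep piezometer, so vertical flow is upward (discharge condition).

|i_v| ≈ 0.0344; vertical flow is upward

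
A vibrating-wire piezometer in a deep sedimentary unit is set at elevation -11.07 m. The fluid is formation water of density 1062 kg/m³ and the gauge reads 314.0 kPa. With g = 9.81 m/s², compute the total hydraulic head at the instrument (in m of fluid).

h ≈ 19.07 m

ψ = P/(ρg) = 314.0×1000 / (1062 × 9.81) = 30.14 m.
h = z + ψ = -11.07 + 30.14 = 19.07 m.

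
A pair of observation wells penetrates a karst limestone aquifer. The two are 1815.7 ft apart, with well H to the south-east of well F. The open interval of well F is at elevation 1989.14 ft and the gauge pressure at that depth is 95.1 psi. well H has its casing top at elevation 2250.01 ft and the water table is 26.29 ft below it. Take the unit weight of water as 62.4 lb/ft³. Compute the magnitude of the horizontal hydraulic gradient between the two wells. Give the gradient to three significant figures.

i ≈ 0.00833

Pressure head at well F: ψ = 144·P/γ = 144 × 95.1 / 62.4 = 219.46 ft.
Total head at well F: h = z + ψ = 1989.14 + 219.46 = 2208.60 ft.
Total head at well H: h = 2250.01 − 26.29 = 2223.72 ft.
Head difference: h(well F) − h(well H) = 2208.60 − 2223.72 = -15.12 ft.
Hydraulic gradient: i = |Δh| / L = 15.12 / 1815.7 = 0.00833.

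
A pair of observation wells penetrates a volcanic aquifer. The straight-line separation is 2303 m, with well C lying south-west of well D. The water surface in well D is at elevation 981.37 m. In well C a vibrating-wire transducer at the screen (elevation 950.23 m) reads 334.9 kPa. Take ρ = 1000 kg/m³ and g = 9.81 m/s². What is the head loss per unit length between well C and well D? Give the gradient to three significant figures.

i ≈ 0.00130 m/m

Total head at well D: h = 981.37 m (water level in the piezometer is the total head).
Pressure head at well C: ψ = P/(ρg) = 334.9×1000 / (1000 × 9.81) = 34.14 m.
Total head at well C: h = z + ψ = 950.23 + 34.14 = 984.37 m.
Head difference: h(well D) − h(well C) = 981.37 − 984.37 = -3.00 m.
Hydraulic gradient: i = |Δh| / L = 3.00 / 2303 = 0.00130.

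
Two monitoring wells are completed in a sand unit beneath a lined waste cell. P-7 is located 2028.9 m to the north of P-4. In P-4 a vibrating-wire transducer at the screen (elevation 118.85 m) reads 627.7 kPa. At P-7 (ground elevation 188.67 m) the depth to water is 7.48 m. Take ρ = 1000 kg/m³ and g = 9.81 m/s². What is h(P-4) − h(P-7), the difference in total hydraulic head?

Δh ≈ 1.65 m

Pressure head at P-4: ψ = P/(ρg) = 627.7×1000 / (1000 × 9.81) = 63.99 m.
Total head at P-4: h = z + ψ = 118.85 + 63.99 = 182.84 m.
Total head at P-7: h = 188.67 − 7.48 = 181.19 m.
Head difference: h(P-4) − h(P-7) = 182.84 − 181.19 = 1.65 m.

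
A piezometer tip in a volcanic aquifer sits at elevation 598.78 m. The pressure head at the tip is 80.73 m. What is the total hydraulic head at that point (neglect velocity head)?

h ≈ 679.51 m

h = z + ψ = 598.78 + 80.73 = 679.51 m.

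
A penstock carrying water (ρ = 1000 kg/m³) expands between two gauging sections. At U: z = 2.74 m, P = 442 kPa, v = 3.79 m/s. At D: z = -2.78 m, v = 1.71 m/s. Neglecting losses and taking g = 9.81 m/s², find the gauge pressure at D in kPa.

Pressure head at U: ψ₁ = P₁/(ρg) = 442×1000 / (1000 × 9.81) = 45.06 m.
Velocity heads: v₁²/2g = 3.79²/19.62 = 0.732 m; v₂²/2g = 1.71²/19.62 = 0.149 m.
Total head H = z₁ + ψ₁ + v₁²/2g = 2.74 + 45.06 + 0.732 = 48.53 m.
ψ₂ = H − z₂ − v₂²/2g = 48.53 − (-2.78) − 0.149 = 51.16 m.
P₂ = ρgψ₂ = 1000 × 9.81 × 51.16 ≈ 502 kPa.

P₂ ≈ 502 kPa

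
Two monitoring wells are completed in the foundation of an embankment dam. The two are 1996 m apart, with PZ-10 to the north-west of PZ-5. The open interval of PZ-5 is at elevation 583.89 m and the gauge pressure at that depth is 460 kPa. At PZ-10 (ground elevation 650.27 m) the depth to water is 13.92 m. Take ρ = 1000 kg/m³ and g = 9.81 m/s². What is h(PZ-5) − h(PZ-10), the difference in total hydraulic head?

Pressure head at PZ-5: ψ = P/(ρg) = 460×1000 / (1000 × 9.81) = 46.89 m.
Total head at PZ-5: h = z + ψ = 583.89 + 46.89 = 630.78 m.
Total head at PZ-10: h = 650.27 − 13.92 = 636.35 m.
Head difference: h(PZ-5) − h(PZ-10) = 630.78 − 636.35 = -5.57 m.

Δh ≈ -5.57 m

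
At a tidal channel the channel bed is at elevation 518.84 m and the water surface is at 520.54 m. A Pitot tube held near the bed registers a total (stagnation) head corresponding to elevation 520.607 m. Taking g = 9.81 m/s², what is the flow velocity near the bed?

Near the bed, under hydrostatic conditions, the piezometric head (z + ψ) equals the free-surface elevation, 520.54 m.
Velocity head = total − piezometric = 520.607 − 520.54 = 0.067 m.
v = √(2g·h_v) = √(2 × 9.81 × 0.067) = 1.15 m/s.

v ≈ 1.15 m/s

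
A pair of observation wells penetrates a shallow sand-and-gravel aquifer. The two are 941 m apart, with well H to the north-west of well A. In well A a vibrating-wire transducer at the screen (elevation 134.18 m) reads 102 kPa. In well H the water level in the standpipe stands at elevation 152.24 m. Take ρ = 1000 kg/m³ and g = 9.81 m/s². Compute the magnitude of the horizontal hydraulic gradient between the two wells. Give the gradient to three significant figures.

Pressure head at well A: ψ = P/(ρg) = 102×1000 / (1000 × 9.81) = 10.40 m.
Total head at well A: h = z + ψ = 134.18 + 10.40 = 144.58 m.
Total head at well H: h = 152.24 m (water level in the piezometer is the total head).
Head difference: h(well A) − h(well H) = 144.58 − 152.24 = -7.66 m.
Hydraulic gradient: i = |Δh| / L = 7.66 / 941 = 0.00814.

i ≈ 0.00814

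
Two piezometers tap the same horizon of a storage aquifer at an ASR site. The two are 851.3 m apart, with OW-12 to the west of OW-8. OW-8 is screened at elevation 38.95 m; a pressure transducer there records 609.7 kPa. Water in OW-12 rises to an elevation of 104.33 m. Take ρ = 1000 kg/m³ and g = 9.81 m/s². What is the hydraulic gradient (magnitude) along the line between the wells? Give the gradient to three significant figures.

i ≈ 0.00379

Pressure head at OW-8: ψ = P/(ρg) = 609.7×1000 / (1000 × 9.81) = 62.15 m.
Total head at OW-8: h = z + ψ = 38.95 + 62.15 = 101.10 m.
Total head at OW-12: h = 104.33 m (water level in the piezometer is the total head).
Head difference: h(OW-8) − h(OW-12) = 101.10 − 104.33 = -3.23 m.
Hydraulic gradient: i = |Δh| / L = 3.23 / 851.3 = 0.00379.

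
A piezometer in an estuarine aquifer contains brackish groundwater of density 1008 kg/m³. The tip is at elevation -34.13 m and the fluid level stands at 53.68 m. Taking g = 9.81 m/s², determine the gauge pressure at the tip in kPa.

P ≈ 868 kPa

Pressure head ψ = h − z = 53.68 − (-34.13) = 87.81 m.
P = ρgψ = 1008 × 9.81 × 87.81 = 868307 Pa ≈ 868 kPa.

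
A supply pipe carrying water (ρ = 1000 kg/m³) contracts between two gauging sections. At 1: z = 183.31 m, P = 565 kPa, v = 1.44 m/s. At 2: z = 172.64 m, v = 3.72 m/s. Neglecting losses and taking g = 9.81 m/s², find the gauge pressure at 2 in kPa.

Pressure head at 1: ψ₁ = P₁/(ρg) = 565×1000 / (1000 × 9.81) = 57.59 m.
Velocity heads: v₁²/2g = 1.44²/19.62 = 0.106 m; v₂²/2g = 3.72²/19.62 = 0.705 m.
Total head H = z₁ + ψ₁ + v₁²/2g = 183.31 + 57.59 + 0.106 = 241.01 m.
ψ₂ = H − z₂ − v₂²/2g = 241.01 − 172.64 − 0.705 = 67.67 m.
P₂ = ρgψ₂ = 1000 × 9.81 × 67.67 ≈ 664 kPa.

P₂ ≈ 664 kPa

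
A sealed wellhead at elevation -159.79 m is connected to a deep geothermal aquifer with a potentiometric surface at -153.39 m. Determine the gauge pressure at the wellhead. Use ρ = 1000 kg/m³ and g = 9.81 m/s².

P ≈ 62.8 kPa

Head above the cap: Δh = -153.39 − (-159.79) = 6.40 m.
P = ρgΔh = 1000 × 9.81 × 6.40 = 62784 Pa ≈ 62.8 kPa.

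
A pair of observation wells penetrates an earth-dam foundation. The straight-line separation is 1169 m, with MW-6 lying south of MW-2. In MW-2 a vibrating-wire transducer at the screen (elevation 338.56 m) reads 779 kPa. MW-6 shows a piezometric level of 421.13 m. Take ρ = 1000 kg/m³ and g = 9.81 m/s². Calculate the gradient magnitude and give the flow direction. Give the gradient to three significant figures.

Pressure head at MW-2: ψ = P/(ρg) = 779×1000 / (1000 × 9.81) = 79.41 m.
Total head at MW-2: h = z + ψ = 338.56 + 79.41 = 417.97 m.
Total head at MW-6: h = 421.13 m (water level in the piezometer is the total head).
Head difference: h(MW-2) − h(MW-6) = 417.97 − 421.13 = -3.16 m.
Hydraulic gradient: i = |Δh| / L = 3.16 / 1169 = 0.00270.
Flow is from higher to lower head: from MW-6 toward MW-2, i.e. toward the north.

i ≈ 0.00270; groundwater flows toward the north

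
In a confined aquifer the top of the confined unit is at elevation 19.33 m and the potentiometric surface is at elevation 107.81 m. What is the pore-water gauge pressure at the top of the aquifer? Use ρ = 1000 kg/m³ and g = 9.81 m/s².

Pressure head at the aquifer top: ψ = h − z = 107.81 − 19.33 = 88.48 m.
P = ρgψ = 1000 × 9.81 × 88.48 = 867989 Pa ≈ 868 kPa.

P ≈ 868 kPa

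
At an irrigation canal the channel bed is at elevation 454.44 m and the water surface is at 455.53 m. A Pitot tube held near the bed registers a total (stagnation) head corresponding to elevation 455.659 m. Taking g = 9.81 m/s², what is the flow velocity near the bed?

Near the bed, under hydrostatic conditions, the piezometric head (z + ψ) equals the free-surface elevation, 455.53 m.
Velocity head = total − piezometric = 455.659 − 455.53 = 0.129 m.
v = √(2g·h_v) = √(2 × 9.81 × 0.129) = 1.59 m/s.

v ≈ 1.59 m/s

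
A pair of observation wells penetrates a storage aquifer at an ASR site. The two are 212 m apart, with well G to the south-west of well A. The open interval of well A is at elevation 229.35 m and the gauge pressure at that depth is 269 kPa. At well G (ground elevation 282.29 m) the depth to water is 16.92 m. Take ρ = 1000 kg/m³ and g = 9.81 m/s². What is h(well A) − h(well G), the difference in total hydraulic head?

Pressure head at well A: ψ = P/(ρg) = 269×1000 / (1000 × 9.81) = 27.42 m.
Total head at well A: h = z + ψ = 229.35 + 27.42 = 256.77 m.
Total head at well G: h = 282.29 − 16.92 = 265.37 m.
Head difference: h(well A) − h(well G) = 256.77 − 265.37 = -8.60 m.

Δh ≈ -8.60 m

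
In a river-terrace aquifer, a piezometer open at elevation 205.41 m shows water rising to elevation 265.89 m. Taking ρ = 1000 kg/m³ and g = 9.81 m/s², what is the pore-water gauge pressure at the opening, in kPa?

Pressure head ψ = h − z = 265.89 − 205.41 = 60.48 m.
P = ρgψ = 1000 × 9.81 × 60.48 = 593309 Pa ≈ 593 kPa.

P ≈ 593 kPa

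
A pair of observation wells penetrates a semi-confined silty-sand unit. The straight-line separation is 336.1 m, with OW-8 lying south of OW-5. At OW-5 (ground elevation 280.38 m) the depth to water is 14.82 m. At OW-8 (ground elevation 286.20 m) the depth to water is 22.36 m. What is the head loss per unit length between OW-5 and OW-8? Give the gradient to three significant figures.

Total head at OW-5: h = 280.38 − 14.82 = 265.56 m.
Total head at OW-8: h = 286.20 − 22.36 = 263.84 m.
Head difference: h(OW-5) − h(OW-8) = 265.56 − 263.84 = 1.72 m.
Hydraulic gradient: i = |Δh| / L = 1.72 / 336.1 = 0.00512.

i ≈ 0.00512 m/m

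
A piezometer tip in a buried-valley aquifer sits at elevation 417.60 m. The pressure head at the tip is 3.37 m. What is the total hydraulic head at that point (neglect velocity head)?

h = z + ψ = 417.60 + 3.37 = 420.97 m.

h ≈ 420.97 m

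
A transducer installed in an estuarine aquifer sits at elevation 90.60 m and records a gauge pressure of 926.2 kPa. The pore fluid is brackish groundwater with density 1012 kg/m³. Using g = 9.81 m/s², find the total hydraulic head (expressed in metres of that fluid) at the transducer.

ψ = P/(ρg) = 926.2×1000 / (1012 × 9.81) = 93.29 m.
h = z + ψ = 90.60 + 93.29 = 183.89 m.

h ≈ 183.89 m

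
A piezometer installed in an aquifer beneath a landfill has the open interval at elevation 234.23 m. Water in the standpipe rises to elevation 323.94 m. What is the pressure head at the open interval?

ψ ≈ 89.71 m

Total head h = 323.94 m (the water-surface elevation in the piezometer).
Pressure head ψ = h − z = 323.94 − 234.23 = 89.71 m.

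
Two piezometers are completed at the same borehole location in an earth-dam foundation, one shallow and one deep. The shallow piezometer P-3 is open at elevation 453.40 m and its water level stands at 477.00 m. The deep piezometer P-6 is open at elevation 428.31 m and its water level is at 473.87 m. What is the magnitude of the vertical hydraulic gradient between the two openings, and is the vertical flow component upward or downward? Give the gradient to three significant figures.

Total head at P-3: h = 477.00 m (water level in the standpipe).
Total head at P-6: h = 473.87 m.
Δh = h(P-3) − h(P-6) = 477.00 − 473.87 = 3.13 m.
Vertical separation Δz = 453.40 − 428.31 = 25.09 m.
|i_v| = |Δh| / Δz = 3.13 / 25.09 = 0.125.
Head is higher in the shallow piezometer, so vertical flow is downward (recharge condition).

|i_v| ≈ 0.125; vertical flow is downward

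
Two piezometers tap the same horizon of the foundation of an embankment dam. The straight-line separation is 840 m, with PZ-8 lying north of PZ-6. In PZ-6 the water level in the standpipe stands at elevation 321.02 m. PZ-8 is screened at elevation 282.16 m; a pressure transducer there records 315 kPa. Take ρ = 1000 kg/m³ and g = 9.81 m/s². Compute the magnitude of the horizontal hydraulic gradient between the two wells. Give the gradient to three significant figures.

i ≈ 0.00804

Total head at PZ-6: h = 321.02 m (water level in the piezometer is the total head).
Pressure head at PZ-8: ψ = P/(ρg) = 315×1000 / (1000 × 9.81) = 32.11 m.
Total head at PZ-8: h = z + ψ = 282.16 + 32.11 = 314.27 m.
Head difference: h(PZ-6) − h(PZ-8) = 321.02 − 314.27 = 6.75 m.
Hydraulic gradient: i = |Δh| / L = 6.75 / 840 = 0.00804.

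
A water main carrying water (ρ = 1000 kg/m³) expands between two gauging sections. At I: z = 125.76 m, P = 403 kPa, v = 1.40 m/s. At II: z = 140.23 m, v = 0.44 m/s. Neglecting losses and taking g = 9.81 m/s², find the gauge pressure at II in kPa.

Pressure head at I: ψ₁ = P₁/(ρg) = 403×1000 / (1000 × 9.81) = 41.08 m.
Velocity heads: v₁²/2g = 1.40²/19.62 = 0.100 m; v₂²/2g = 0.44²/19.62 = 0.010 m.
Total head H = z₁ + ψ₁ + v₁²/2g = 125.76 + 41.08 + 0.100 = 166.94 m.
ψ₂ = H − z₂ − v₂²/2g = 166.94 − 140.23 − 0.010 = 26.70 m.
P₂ = ρgψ₂ = 1000 × 9.81 × 26.70 ≈ 262 kPa.

P₂ ≈ 262 kPa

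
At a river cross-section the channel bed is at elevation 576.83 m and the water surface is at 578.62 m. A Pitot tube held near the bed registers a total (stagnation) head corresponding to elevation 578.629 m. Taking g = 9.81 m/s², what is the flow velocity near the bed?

Near the bed, under hydrostatic conditions, the piezometric head (z + ψ) equals the free-surface elevation, 578.62 m.
Velocity head = total − piezometric = 578.629 − 578.62 = 0.009 m.
v = √(2g·h_v) = √(2 × 9.81 × 0.009) = 0.420 m/s.

v ≈ 0.420 m/s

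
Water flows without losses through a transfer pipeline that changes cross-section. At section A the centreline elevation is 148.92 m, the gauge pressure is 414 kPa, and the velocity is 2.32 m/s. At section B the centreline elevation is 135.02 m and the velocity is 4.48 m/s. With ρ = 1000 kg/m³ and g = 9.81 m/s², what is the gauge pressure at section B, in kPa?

Pressure head at A: ψ₁ = P₁/(ρg) = 414×1000 / (1000 × 9.81) = 42.20 m.
Velocity heads: v₁²/2g = 2.32²/19.62 = 0.274 m; v₂²/2g = 4.48²/19.62 = 1.023 m.
Total head H = z₁ + ψ₁ + v₁²/2g = 148.92 + 42.20 + 0.274 = 191.39 m.
ψ₂ = H − z₂ − v₂²/2g = 191.39 − 135.02 − 1.023 = 55.35 m.
P₂ = ρgψ₂ = 1000 × 9.81 × 55.35 ≈ 543 kPa.

P₂ ≈ 543 kPa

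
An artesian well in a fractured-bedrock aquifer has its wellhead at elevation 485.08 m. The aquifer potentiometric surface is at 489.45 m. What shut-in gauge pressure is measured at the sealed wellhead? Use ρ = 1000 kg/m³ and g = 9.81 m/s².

P ≈ 42.9 kPa

Head above the cap: Δh = 489.45 − 485.08 = 4.37 m.
P = ρgΔh = 1000 × 9.81 × 4.37 = 42870 Pa ≈ 42.9 kPa.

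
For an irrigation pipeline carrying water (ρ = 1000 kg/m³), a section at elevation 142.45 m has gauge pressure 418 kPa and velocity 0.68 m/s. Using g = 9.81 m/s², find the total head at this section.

Pressure head ψ = P/(ρg) = 418×1000 / (1000 × 9.81) = 42.61 m.
Velocity head = v²/(2g) = 0.68² / (2 × 9.81) = 0.024 m.
h = z + ψ + v²/(2g) = 142.45 + 42.61 + 0.024 = 185.08 m.

h ≈ 185.08 m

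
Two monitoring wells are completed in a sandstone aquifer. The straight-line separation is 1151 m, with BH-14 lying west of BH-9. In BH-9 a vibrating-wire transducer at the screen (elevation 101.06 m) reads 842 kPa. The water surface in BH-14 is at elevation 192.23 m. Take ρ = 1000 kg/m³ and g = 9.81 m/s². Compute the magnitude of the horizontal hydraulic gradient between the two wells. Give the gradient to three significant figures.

i ≈ 0.00464

Pressure head at BH-9: ψ = P/(ρg) = 842×1000 / (1000 × 9.81) = 85.83 m.
Total head at BH-9: h = z + ψ = 101.06 + 85.83 = 186.89 m.
Total head at BH-14: h = 192.23 m (water level in the piezometer is the total head).
Head difference: h(BH-9) − h(BH-14) = 186.89 − 192.23 = -5.34 m.
Hydraulic gradient: i = |Δh| / L = 5.34 / 1151 = 0.00464.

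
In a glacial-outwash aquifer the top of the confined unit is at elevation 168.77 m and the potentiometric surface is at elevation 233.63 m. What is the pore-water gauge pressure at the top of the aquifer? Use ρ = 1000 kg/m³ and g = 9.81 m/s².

P ≈ 636 kPa

Pressure head at the aquifer top: ψ = h − z = 233.63 − 168.77 = 64.86 m.
P = ρgψ = 1000 × 9.81 × 64.86 = 636277 Pa ≈ 636 kPa.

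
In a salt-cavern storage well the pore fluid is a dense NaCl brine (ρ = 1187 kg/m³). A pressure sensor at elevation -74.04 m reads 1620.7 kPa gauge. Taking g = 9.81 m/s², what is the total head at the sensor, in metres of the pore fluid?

h ≈ 65.14 m

ψ = P/(ρg) = 1620.7×1000 / (1187 × 9.81) = 139.18 m.
h = z + ψ = -74.04 + 139.18 = 65.14 m.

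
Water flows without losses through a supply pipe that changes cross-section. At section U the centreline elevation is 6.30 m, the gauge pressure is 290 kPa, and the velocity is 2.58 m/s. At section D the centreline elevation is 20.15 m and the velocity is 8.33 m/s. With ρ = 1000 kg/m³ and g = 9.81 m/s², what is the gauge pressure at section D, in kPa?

P₂ ≈ 123 kPa

Pressure head at U: ψ₁ = P₁/(ρg) = 290×1000 / (1000 × 9.81) = 29.56 m.
Velocity heads: v₁²/2g = 2.58²/19.62 = 0.339 m; v₂²/2g = 8.33²/19.62 = 3.537 m.
Total head H = z₁ + ψ₁ + v₁²/2g = 6.30 + 29.56 + 0.339 = 36.20 m.
ψ₂ = H − z₂ − v₂²/2g = 36.20 − 20.15 − 3.537 = 12.51 m.
P₂ = ρgψ₂ = 1000 × 9.81 × 12.51 ≈ 123 kPa.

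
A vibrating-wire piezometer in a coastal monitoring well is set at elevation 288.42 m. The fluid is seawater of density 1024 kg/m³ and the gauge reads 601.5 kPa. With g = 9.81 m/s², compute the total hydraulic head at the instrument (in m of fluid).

ψ = P/(ρg) = 601.5×1000 / (1024 × 9.81) = 59.88 m.
h = z + ψ = 288.42 + 59.88 = 348.30 m.

h ≈ 348.30 m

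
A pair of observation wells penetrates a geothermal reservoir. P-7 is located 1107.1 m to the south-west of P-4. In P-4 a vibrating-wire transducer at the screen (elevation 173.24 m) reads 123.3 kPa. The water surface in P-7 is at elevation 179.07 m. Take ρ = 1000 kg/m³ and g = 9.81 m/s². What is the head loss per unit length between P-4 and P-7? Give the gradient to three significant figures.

i ≈ 0.00609 m/m

Pressure head at P-4: ψ = P/(ρg) = 123.3×1000 / (1000 × 9.81) = 12.57 m.
Total head at P-4: h = z + ψ = 173.24 + 12.57 = 185.81 m.
Total head at P-7: h = 179.07 m (water level in the piezometer is the total head).
Head difference: h(P-4) − h(P-7) = 185.81 − 179.07 = 6.74 m.
Hydraulic gradient: i = |Δh| / L = 6.74 / 1107.1 = 0.00609.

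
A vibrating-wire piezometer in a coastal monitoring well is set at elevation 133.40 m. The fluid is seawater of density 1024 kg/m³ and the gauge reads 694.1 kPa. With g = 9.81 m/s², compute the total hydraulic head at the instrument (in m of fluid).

h ≈ 202.50 m

ψ = P/(ρg) = 694.1×1000 / (1024 × 9.81) = 69.10 m.
h = z + ψ = 133.40 + 69.10 = 202.50 m.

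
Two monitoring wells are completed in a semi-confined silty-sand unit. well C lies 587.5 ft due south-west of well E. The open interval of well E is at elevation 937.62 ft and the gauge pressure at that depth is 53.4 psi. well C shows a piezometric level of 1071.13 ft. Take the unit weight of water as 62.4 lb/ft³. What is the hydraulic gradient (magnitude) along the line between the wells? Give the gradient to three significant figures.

Pressure head at well E: ψ = 144·P/γ = 144 × 53.4 / 62.4 = 123.23 ft.
Total head at well E: h = z + ψ = 937.62 + 123.23 = 1060.85 ft.
Total head at well C: h = 1071.13 ft (water level in the piezometer is the total head).
Head difference: h(well E) − h(well C) = 1060.85 − 1071.13 = -10.28 ft.
Hydraulic gradient: i = |Δh| / L = 10.28 / 587.5 = 0.0175.

i ≈ 0.0175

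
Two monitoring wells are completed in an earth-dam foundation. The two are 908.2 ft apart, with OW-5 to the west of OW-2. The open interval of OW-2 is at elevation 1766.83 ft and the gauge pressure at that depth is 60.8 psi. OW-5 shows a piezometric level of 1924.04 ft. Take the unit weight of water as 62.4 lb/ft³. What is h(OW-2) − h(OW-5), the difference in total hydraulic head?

Pressure head at OW-2: ψ = 144·P/γ = 144 × 60.8 / 62.4 = 140.31 ft.
Total head at OW-2: h = z + ψ = 1766.83 + 140.31 = 1907.14 ft.
Total head at OW-5: h = 1924.04 ft (water level in the piezometer is the total head).
Head difference: h(OW-2) − h(OW-5) = 1907.14 − 1924.04 = -16.90 ft.

Δh ≈ -16.90 ft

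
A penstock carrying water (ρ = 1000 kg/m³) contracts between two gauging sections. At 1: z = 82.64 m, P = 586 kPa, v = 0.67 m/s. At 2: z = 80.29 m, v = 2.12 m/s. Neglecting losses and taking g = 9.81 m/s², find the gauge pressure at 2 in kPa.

Pressure head at 1: ψ₁ = P₁/(ρg) = 586×1000 / (1000 × 9.81) = 59.73 m.
Velocity heads: v₁²/2g = 0.67²/19.62 = 0.023 m; v₂²/2g = 2.12²/19.62 = 0.229 m.
Total head H = z₁ + ψ₁ + v₁²/2g = 82.64 + 59.73 + 0.023 = 142.39 m.
ψ₂ = H − z₂ − v₂²/2g = 142.39 − 80.29 − 0.229 = 61.87 m.
P₂ = ρgψ₂ = 1000 × 9.81 × 61.87 ≈ 607 kPa.

P₂ ≈ 607 kPa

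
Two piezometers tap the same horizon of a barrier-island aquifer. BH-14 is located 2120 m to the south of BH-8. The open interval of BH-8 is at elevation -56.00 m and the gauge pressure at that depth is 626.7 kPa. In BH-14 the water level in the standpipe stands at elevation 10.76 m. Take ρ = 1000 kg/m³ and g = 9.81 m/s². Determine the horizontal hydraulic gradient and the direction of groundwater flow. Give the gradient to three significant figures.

i ≈ 0.00136; groundwater flows toward the north

Pressure head at BH-8: ψ = P/(ρg) = 626.7×1000 / (1000 × 9.81) = 63.88 m.
Total head at BH-8: h = z + ψ = -56.00 + 63.88 = 7.88 m.
Total head at BH-14: h = 10.76 m (water level in the piezometer is the total head).
Head difference: h(BH-8) − h(BH-14) = 7.88 − 10.76 = -2.88 m.
Hydraulic gradient: i = |Δh| / L = 2.88 / 2120 = 0.00136.
Flow is from higher to lower head: from BH-14 toward BH-8, i.e. toward the north.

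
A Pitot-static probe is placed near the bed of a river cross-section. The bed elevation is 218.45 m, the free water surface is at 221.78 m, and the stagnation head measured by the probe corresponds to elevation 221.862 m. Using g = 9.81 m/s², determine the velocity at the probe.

v ≈ 1.27 m/s

Near the bed, under hydrostatic conditions, the piezometric head (z + ψ) equals the free-surface elevation, 221.78 m.
Velocity head = total − piezometric = 221.862 − 221.78 = 0.082 m.
v = √(2g·h_v) = √(2 × 9.81 × 0.082) = 1.27 m/s.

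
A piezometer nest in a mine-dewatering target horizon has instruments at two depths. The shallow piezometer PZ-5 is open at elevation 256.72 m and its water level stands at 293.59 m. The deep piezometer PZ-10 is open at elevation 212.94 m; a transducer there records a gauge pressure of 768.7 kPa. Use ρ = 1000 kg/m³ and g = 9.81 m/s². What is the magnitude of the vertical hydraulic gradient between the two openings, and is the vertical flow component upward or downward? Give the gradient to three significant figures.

Total head at PZ-5: h = 293.59 m (water level in the standpipe).
Pressure head at PZ-10: ψ = P/(ρg) = 768.7×1000 / (1000 × 9.81) = 78.36 m.
Total head at PZ-10: h = z + ψ = 212.94 + 78.36 = 291.30 m.
Δh = h(PZ-5) − h(PZ-10) = 293.59 − 291.30 = 2.29 m.
Vertical separation Δz = 256.72 − 212.94 = 43.78 m.
|i_v| = |Δh| / Δz = 2.29 / 43.78 = 0.0523.
Head is higher in the shallow piezometer, so vertical flow is downward (recharge condition).

|i_v| ≈ 0.0523; vertical flow is downward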